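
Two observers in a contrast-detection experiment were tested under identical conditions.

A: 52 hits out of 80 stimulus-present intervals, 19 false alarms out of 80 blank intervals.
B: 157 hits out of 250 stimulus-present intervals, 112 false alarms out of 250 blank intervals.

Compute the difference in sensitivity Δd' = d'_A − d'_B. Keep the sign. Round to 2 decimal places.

A: z(0.6500) = 0.385, z(0.2375) = -0.714, d' = 1.099
B: z(0.6280) = 0.327, z(0.4480) = -0.131, d' = 0.458
Δd' = d'_A − d'_B = 1.099 − 0.458 = 0.641
A has the higher sensitivity.

Δd' = 0.64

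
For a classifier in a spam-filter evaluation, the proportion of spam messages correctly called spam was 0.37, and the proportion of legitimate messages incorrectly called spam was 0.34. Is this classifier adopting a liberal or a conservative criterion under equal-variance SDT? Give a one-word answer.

conservative

z(H) = -0.332, z(FA) = -0.412
c = −½·(z(H) + z(FA)) = 0.372
c > 0 → conservative criterion (biased toward responding “no”).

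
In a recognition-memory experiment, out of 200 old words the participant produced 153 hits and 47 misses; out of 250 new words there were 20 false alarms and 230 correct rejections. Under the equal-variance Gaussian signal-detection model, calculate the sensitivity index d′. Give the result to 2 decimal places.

H = 153/200 = 0.7650
FA = 20/250 = 0.0800
z(H) = z(0.7650) = 0.7225
z(FA) = z(0.0800) = -1.4051
d' = z(H) − z(FA) = 0.7225 − (-1.4051) = 2.1276

d′ = 2.13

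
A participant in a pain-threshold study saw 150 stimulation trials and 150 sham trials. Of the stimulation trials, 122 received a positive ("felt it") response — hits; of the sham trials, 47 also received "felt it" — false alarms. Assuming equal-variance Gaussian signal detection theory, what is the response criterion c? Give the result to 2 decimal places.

H = 122/150 = 0.8133
FA = 47/150 = 0.3133
z(0.8133) = 0.890, z(0.3133) = -0.487
c = −½·[z(H) + z(FA)] = −0.5 × (0.890 + (-0.487)) = -0.2015
c < 0: the participant has a liberal response bias.

c = -0.20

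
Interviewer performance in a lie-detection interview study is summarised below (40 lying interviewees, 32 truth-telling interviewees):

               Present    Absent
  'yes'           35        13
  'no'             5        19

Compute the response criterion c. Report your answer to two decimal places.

c = -0.46

H = 35/40 = 0.8750
FA = 13/32 = 0.4062
Φ⁻¹(H) = Φ⁻¹(0.8750) = 1.1503
Φ⁻¹(FA) = Φ⁻¹(0.4062) = -0.2373
c = −½·[z(H) + z(FA)] = −0.5 × (1.1503 + (-0.2373)) = -0.4565
c < 0: the interviewer has a liberal response bias.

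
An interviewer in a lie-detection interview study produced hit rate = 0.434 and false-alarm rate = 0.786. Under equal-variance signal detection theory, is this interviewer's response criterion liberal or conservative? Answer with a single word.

z(H) = -0.166, z(FA) = 0.793
c = −½·(z(H) + z(FA)) = -0.3135
c < 0 → liberal criterion (biased toward responding “yes”).

liberal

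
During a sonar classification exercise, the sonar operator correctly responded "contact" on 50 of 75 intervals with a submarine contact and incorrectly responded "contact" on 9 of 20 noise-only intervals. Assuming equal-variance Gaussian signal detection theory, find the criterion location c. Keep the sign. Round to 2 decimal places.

c = -0.15

H = 50/75 = 0.6667
FA = 9/20 = 0.4500
z(H) = 0.4308
z(FA) = -0.1257
c = −½·[z(H) + z(FA)] = −0.5 × (0.4308 + (-0.1257)) = -0.15255
c < 0: the sonar operator has a liberal response bias.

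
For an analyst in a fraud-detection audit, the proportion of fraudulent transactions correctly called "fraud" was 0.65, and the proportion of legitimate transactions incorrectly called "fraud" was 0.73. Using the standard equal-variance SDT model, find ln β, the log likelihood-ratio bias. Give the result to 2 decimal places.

Φ⁻¹(H) = Φ⁻¹(0.65) = 0.385
Φ⁻¹(FA) = Φ⁻¹(0.73) = 0.613
ln β = −½·[z(H)² − z(FA)²] = −0.5 × (0.148 − 0.376) = 0.114

ln β = 0.11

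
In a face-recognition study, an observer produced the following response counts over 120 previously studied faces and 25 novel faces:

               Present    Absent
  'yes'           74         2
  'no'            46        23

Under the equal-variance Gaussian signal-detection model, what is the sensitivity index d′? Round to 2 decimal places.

H = 74/120 = 0.6167
FA = 2/25 = 0.0800
z(0.6167) = 0.297, z(0.0800) = -1.405
d' = z(H) − z(FA) = 0.297 − (-1.405) = 1.702

d′ = 1.70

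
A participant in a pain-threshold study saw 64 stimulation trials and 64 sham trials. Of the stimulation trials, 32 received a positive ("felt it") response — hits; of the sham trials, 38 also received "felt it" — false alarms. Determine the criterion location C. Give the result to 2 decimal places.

H = 32/64 = 0.5000
FA = 38/64 = 0.5938
Φ⁻¹(0.5000) = 0.000, Φ⁻¹(0.5938) = 0.237
c = −½·[z(H) + z(FA)] = −0.5 × (0.000 + 0.237) = -0.1185
c < 0: the participant has a liberal response bias.

C = -0.12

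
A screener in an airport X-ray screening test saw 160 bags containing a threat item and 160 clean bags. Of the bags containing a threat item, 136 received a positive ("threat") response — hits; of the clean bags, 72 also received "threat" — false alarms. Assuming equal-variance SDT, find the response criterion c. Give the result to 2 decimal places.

H = 136/160 = 0.8500
FA = 72/160 = 0.4500
z(H) = z(0.8500) = 1.0364
z(FA) = z(0.4500) = -0.1257
c = −½·[z(H) + z(FA)] = −0.5 × (1.0364 + (-0.1257)) = -0.45535
c < 0: the screener has a liberal response bias.

c = -0.46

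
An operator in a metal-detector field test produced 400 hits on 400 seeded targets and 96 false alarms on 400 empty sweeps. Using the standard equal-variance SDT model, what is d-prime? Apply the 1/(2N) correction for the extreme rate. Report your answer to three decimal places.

The hit rate is 400/400 = 1, so apply the 1/(2N) correction: H → 1 − 1/(2·400) = 0.99875.
z(H) = z(0.99875) = 3.0233
z(FA) = z(0.24000) = -0.7063
d' = 3.0233 − (-0.7063) = 3.7296

d-prime = 3.730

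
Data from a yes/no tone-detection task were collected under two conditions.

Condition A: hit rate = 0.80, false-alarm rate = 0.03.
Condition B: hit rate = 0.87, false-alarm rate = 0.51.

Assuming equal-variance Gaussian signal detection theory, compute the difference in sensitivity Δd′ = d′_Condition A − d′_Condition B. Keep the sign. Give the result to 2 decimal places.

Condition A: z(0.80) = 0.842, z(0.03) = -1.881, d' = 2.723
Condition B: z(0.87) = 1.126, z(0.51) = 0.025, d' = 1.101
Δd' = d'_Condition A − d'_Condition B = 2.723 − 1.101 = 1.622
Condition A has the higher sensitivity.

Δd′ = 1.62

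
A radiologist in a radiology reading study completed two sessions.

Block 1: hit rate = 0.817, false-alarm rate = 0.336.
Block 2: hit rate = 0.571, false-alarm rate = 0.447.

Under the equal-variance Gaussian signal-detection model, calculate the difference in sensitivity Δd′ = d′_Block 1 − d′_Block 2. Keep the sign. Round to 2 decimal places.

Δd′ = 1.02

Block 1: z(0.817) = 0.904, z(0.336) = -0.423, d' = 1.327
Block 2: z(0.571) = 0.179, z(0.447) = -0.133, d' = 0.312
Δd' = d'_Block 1 − d'_Block 2 = 1.327 − 0.312 = 1.015
Block 1 has the higher sensitivity.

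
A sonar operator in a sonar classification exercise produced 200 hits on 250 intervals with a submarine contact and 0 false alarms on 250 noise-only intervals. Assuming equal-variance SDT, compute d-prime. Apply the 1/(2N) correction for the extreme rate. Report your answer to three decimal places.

The false-alarm rate is 0/250 = 0, so apply the 1/(2N) correction: FA → 1/(2·250) = 0.00200.
z(H) = z(0.80000) = 0.8416
z(FA) = z(0.00200) = -2.8782
d' = 0.8416 − (-2.8782) = 3.7198

d-prime = 3.720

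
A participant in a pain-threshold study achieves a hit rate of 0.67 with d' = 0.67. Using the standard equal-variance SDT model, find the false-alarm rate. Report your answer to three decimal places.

false-alarm rate = 0.409

z(hit rate) = z(0.67) = 0.4399
z(FA) = z(H) − d' = 0.4399 − 0.67 = -0.2301
false-alarm rate = Φ(-0.2301) = 0.4090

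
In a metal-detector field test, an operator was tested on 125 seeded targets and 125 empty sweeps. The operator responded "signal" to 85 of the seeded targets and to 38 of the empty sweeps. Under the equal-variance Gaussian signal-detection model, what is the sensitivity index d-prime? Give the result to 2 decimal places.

H = 85/125 = 0.6800
FA = 38/125 = 0.3040
z(H) = 0.468
z(FA) = -0.513
d' = z(H) − z(FA) = 0.468 − (-0.513) = 0.981

d-prime = 0.98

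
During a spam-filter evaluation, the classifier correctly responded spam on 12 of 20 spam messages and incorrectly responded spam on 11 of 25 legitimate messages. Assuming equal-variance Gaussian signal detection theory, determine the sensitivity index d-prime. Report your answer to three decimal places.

d-prime = 0.404

H = 12/20 = 0.6000
FA = 11/25 = 0.4400
Φ⁻¹(0.6000) = 0.2533, Φ⁻¹(0.4400) = -0.1510
d' = z(H) − z(FA) = 0.2533 − (-0.1510) = 0.4043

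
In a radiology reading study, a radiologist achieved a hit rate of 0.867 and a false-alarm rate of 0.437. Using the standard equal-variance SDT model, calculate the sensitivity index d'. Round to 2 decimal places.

z(H) = 1.1123
z(FA) = -0.1586
d' = z(H) − z(FA) = 1.1123 − (-0.1586) = 1.2709

d' = 1.27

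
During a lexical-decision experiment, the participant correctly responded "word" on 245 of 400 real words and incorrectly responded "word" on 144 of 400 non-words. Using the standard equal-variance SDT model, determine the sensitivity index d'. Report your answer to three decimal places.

H = 245/400 = 0.6125
FA = 144/400 = 0.3600
Φ⁻¹(H) = Φ⁻¹(0.6125) = 0.2858
Φ⁻¹(FA) = Φ⁻¹(0.3600) = -0.3585
d' = z(H) − z(FA) = 0.2858 − (-0.3585) = 0.6443

d' = 0.644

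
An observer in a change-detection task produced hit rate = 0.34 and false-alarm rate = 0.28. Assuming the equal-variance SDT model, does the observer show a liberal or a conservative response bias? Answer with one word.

conservative

z(H) = -0.412, z(FA) = -0.583
c = −½·(z(H) + z(FA)) = 0.4975
c > 0 → conservative criterion (biased toward responding “no”).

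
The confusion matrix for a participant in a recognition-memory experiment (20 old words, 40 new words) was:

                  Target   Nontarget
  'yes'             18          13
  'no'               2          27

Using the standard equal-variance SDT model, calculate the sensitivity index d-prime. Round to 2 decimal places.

H = 18/20 = 0.9000
FA = 13/40 = 0.3250
Φ⁻¹(H) = Φ⁻¹(0.9000) = 1.2816
Φ⁻¹(FA) = Φ⁻¹(0.3250) = -0.4538
d' = z(H) − z(FA) = 1.2816 − (-0.4538) = 1.7354

d-prime = 1.74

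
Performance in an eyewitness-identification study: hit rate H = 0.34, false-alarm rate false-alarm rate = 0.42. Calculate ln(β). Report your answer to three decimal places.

z(H) = -0.4125
z(FA) = -0.2019
ln β = −½·[z(H)² − z(FA)²] = −0.5 × (0.1702 − 0.0408) = -0.0647

ln β = -0.065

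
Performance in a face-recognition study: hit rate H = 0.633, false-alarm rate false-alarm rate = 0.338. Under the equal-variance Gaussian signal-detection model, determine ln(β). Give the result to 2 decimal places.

ln β = 0.03

z(0.633) = 0.340, z(0.338) = -0.418
ln β = −½·[z(H)² − z(FA)²] = −0.5 × (0.116 − 0.175) = 0.0295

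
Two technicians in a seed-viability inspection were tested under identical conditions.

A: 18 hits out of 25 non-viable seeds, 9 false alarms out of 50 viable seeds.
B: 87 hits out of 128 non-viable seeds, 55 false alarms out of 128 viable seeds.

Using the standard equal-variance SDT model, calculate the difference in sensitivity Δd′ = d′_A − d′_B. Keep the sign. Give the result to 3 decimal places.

Δd′ = 0.854

A: z(0.7200) = 0.5828, z(0.1800) = -0.9154, d' = 1.4982
B: z(0.6797) = 0.4669, z(0.4297) = -0.1771, d' = 0.6440
Δd' = d'_A − d'_B = 1.4982 − 0.6440 = 0.8542
A has the higher sensitivity.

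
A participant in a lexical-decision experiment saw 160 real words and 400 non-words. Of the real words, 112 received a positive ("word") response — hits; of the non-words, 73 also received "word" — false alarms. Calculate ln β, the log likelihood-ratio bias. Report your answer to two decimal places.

ln β = 0.27

H = 112/160 = 0.7000
FA = 73/400 = 0.1825
z(H) = 0.524
z(FA) = -0.906
ln β = −½·[z(H)² − z(FA)²] = −0.5 × (0.275 − 0.821) = 0.273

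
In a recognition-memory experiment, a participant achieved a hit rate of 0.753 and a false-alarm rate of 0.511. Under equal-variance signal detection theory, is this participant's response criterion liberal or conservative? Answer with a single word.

liberal

z(H) = 0.684, z(FA) = 0.028
c = −½·(z(H) + z(FA)) = -0.356
c < 0 → liberal criterion (biased toward responding “yes”).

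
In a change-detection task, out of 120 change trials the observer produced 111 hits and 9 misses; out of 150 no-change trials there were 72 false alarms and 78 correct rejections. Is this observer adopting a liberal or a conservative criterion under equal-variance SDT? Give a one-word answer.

liberal

z(H) = 1.440, z(FA) = -0.050
c = −½·(z(H) + z(FA)) = -0.695
c < 0 → liberal criterion (biased toward responding “yes”).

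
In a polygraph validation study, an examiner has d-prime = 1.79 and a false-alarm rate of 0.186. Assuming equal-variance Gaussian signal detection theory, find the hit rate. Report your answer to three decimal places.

hit rate = 0.815

z(false-alarm rate) = z(0.186) = -0.8927
z(H) = z(FA) + d' = -0.8927 + 1.79 = 0.8973
hit rate = Φ(0.8973) = 0.8152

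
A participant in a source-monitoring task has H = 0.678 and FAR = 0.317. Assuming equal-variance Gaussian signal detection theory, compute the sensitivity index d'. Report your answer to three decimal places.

z(0.678) = 0.4621, z(0.317) = -0.4761
d' = z(H) − z(FA) = 0.4621 − (-0.4761) = 0.9382

d' = 0.938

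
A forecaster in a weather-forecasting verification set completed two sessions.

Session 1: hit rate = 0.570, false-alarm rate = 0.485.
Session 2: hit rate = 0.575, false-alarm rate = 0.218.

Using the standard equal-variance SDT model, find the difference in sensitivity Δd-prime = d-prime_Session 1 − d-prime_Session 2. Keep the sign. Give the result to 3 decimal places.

Session 1: z(0.570) = 0.1764, z(0.485) = -0.0376, d' = 0.2140
Session 2: z(0.575) = 0.1891, z(0.218) = -0.7790, d' = 0.9681
Δd' = d'_Session 1 − d'_Session 2 = 0.2140 − 0.9681 = -0.7541
Session 2 has the higher sensitivity.

Δd-prime = -0.754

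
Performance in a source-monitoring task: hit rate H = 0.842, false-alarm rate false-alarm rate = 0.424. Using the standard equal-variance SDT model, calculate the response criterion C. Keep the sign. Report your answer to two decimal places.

C = -0.41

Φ⁻¹(H) = 1.003
Φ⁻¹(FA) = -0.192
c = −½·[z(H) + z(FA)] = −0.5 × (1.003 + (-0.192)) = -0.4055
c < 0: the participant has a liberal response bias.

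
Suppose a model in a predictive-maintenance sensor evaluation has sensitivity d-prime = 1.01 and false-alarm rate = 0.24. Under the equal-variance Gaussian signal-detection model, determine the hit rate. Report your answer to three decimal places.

z(false-alarm rate) = z(0.24) = -0.7063
z(H) = z(FA) + d' = -0.7063 + 1.01 = 0.3037
hit rate = Φ(0.3037) = 0.6193

hit rate = 0.619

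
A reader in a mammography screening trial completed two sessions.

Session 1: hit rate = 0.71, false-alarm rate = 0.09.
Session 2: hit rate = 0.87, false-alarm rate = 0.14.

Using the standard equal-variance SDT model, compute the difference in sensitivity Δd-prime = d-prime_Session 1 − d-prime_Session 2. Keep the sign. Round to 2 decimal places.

Δd-prime = -0.31

Session 1: z(0.71) = 0.553, z(0.09) = -1.341, d' = 1.894
Session 2: z(0.87) = 1.126, z(0.14) = -1.080, d' = 2.206
Δd' = d'_Session 1 − d'_Session 2 = 1.894 − 2.206 = -0.312
Session 2 has the higher sensitivity.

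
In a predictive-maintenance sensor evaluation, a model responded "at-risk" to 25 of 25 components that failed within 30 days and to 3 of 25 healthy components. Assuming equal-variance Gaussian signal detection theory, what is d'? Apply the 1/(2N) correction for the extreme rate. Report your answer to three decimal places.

The hit rate is 25/25 = 1, so apply the 1/(2N) correction: H → 1 − 1/(2·25) = 0.98000.
z(H) = z(0.98000) = 2.0537
z(FA) = z(0.12000) = -1.1750
d' = 2.0537 − (-1.1750) = 3.2287

d' = 3.229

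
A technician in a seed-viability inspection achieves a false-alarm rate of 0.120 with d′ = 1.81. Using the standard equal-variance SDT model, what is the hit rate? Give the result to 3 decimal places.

hit rate = 0.737

z(false-alarm rate) = z(0.120) = -1.1750
z(H) = z(FA) + d' = -1.1750 + 1.81 = 0.6350
hit rate = Φ(0.6350) = 0.7373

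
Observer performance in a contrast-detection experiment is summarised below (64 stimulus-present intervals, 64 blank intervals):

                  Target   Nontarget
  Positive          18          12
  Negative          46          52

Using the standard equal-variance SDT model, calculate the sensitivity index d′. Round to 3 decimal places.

d′ = 0.308

H = 18/64 = 0.2812
FA = 12/64 = 0.1875
Φ⁻¹(H) = -0.5793
Φ⁻¹(FA) = -0.8871
d' = z(H) − z(FA) = -0.5793 − (-0.8871) = 0.3078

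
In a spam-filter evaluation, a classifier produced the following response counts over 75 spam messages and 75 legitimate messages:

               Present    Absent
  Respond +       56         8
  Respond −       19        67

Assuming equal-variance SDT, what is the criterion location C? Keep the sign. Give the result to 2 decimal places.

C = 0.29

H = 56/75 = 0.7467
FA = 8/75 = 0.1067
Φ⁻¹(H) = 0.6641
Φ⁻¹(FA) = -1.2443
c = −½·[z(H) + z(FA)] = −0.5 × (0.6641 + (-1.2443)) = 0.2901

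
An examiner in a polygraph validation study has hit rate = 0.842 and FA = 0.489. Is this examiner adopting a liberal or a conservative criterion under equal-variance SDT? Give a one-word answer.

z(H) = 1.003, z(FA) = -0.028
c = −½·(z(H) + z(FA)) = -0.4875
c < 0 → liberal criterion (biased toward responding “yes”).

liberal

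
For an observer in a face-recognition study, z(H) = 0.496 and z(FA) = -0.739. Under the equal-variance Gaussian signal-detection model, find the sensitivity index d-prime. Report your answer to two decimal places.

d' = z(H) − z(FA) = 0.496 − (-0.739) = 1.235

d-prime = 1.24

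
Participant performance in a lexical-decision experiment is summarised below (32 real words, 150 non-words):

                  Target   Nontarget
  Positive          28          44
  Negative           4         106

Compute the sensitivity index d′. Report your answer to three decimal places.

H = 28/32 = 0.8750
FA = 44/150 = 0.2933
z(0.8750) = 1.1503, z(0.2933) = -0.5438
d' = z(H) − z(FA) = 1.1503 − (-0.5438) = 1.6941

d′ = 1.694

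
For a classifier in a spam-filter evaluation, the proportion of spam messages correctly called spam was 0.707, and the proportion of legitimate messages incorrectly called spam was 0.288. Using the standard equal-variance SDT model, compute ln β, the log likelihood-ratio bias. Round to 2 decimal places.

ln β = 0.01

z(0.707) = 0.545, z(0.288) = -0.559
ln β = −½·[z(H)² − z(FA)²] = −0.5 × (0.297 − 0.312) = 0.0075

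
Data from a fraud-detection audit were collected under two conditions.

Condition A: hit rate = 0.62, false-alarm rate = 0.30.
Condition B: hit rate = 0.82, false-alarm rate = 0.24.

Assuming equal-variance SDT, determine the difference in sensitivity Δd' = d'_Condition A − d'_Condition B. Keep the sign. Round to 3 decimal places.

Δd' = -0.792

Condition A: z(0.62) = 0.3055, z(0.30) = -0.5244, d' = 0.8299
Condition B: z(0.82) = 0.9154, z(0.24) = -0.7063, d' = 1.6217
Δd' = d'_Condition A − d'_Condition B = 0.8299 − 1.6217 = -0.7918
Condition B has the higher sensitivity.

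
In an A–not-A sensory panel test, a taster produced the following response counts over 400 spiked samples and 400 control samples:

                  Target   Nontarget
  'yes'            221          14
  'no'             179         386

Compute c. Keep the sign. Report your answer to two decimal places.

c = 0.84

H = 221/400 = 0.5525
FA = 14/400 = 0.0350
z(0.5525) = 0.1320, z(0.0350) = -1.8119
c = −½·[z(H) + z(FA)] = −0.5 × (0.1320 + (-1.8119)) = 0.83995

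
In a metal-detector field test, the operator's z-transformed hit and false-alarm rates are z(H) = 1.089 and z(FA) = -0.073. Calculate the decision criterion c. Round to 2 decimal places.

c = -0.51

c = −½·[z(H) + z(FA)] = −½·(1.089 + (-0.073)) = -0.508
c < 0: the operator has a liberal response bias.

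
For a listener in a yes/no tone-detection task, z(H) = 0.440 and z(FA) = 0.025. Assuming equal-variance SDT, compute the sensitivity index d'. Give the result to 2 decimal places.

d' = z(H) − z(FA) = 0.440 − 0.025 = 0.415

d' = 0.42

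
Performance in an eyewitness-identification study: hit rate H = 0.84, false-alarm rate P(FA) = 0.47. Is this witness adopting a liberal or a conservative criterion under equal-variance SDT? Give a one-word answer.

liberal

z(H) = 0.994, z(FA) = -0.075
c = −½·(z(H) + z(FA)) = -0.4595
c < 0 → liberal criterion (biased toward responding “yes”).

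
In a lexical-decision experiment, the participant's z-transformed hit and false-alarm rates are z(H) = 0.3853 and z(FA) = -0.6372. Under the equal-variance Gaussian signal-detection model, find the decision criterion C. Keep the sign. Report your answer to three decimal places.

c = −½·[z(H) + z(FA)] = −½·(0.3853 + (-0.6372)) = 0.12595
c > 0: the participant has a conservative response bias.

C = 0.126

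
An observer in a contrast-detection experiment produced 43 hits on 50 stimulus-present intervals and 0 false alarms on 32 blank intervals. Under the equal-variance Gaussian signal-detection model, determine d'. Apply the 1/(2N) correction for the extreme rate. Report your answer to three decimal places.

The false-alarm rate is 0/32 = 0, so apply the 1/(2N) correction: FA → 1/(2·32) = 0.01562.
z(H) = z(0.86000) = 1.0803
z(FA) = z(0.01562) = -2.1540
d' = 1.0803 − (-2.1540) = 3.2343

d' = 3.234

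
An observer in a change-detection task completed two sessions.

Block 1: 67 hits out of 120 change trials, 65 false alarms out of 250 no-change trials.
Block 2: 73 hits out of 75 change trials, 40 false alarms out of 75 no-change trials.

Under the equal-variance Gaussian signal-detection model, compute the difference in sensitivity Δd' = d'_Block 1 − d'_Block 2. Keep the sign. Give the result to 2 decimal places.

Block 1: z(0.5583) = 0.147, z(0.2600) = -0.643, d' = 0.790
Block 2: z(0.9733) = 1.932, z(0.5333) = 0.084, d' = 1.848
Δd' = d'_Block 1 − d'_Block 2 = 0.790 − 1.848 = -1.058
Block 2 has the higher sensitivity.

Δd' = -1.06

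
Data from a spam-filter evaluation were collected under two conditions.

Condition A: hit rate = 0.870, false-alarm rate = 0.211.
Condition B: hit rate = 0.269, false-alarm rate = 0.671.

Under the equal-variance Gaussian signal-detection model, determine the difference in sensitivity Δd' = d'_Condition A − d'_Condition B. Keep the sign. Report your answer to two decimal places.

Δd' = 2.99

Condition A: z(0.870) = 1.126, z(0.211) = -0.803, d' = 1.929
Condition B: z(0.269) = -0.616, z(0.671) = 0.443, d' = -1.059
Δd' = d'_Condition A − d'_Condition B = 1.929 − (-1.059) = 2.988
Condition A has the higher sensitivity.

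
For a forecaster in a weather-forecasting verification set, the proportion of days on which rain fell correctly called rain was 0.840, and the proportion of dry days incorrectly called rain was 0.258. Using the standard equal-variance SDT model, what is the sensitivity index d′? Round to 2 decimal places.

z(H) = 0.994
z(FA) = -0.650
d' = z(H) − z(FA) = 0.994 − (-0.650) = 1.644

d′ = 1.64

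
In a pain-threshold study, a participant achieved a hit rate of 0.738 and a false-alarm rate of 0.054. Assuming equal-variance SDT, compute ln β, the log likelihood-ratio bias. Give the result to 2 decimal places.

ln β = 1.09

z(0.738) = 0.637, z(0.054) = -1.607
ln β = −½·[z(H)² − z(FA)²] = −0.5 × (0.406 − 2.582) = 1.088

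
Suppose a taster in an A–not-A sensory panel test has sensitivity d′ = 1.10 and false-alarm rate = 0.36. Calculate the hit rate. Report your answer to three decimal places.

z(false-alarm rate) = z(0.36) = -0.3585
z(H) = z(FA) + d' = -0.3585 + 1.10 = 0.7415
hit rate = Φ(0.7415) = 0.7708

hit rate = 0.771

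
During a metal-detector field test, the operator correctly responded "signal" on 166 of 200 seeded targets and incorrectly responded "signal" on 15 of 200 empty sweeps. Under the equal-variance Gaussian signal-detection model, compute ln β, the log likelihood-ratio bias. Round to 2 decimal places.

H = 166/200 = 0.8300
FA = 15/200 = 0.0750
Φ⁻¹(H) = 0.954
Φ⁻¹(FA) = -1.440
ln β = −½·[z(H)² − z(FA)²] = −0.5 × (0.910 − 2.074) = 0.582

ln β = 0.58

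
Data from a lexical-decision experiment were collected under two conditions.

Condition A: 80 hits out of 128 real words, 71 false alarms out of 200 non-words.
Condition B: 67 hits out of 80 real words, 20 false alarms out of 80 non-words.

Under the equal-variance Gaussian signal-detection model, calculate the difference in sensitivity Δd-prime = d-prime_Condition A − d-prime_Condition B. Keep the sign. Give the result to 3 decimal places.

Δd-prime = -0.968

Condition A: z(0.6250) = 0.3186, z(0.3550) = -0.3719, d' = 0.6905
Condition B: z(0.8375) = 0.9842, z(0.2500) = -0.6745, d' = 1.6587
Δd' = d'_Condition A − d'_Condition B = 0.6905 − 1.6587 = -0.9682
Condition B has the higher sensitivity.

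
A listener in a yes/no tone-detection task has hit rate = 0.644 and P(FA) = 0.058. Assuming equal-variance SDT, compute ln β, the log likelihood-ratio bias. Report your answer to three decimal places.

Φ⁻¹(0.644) = 0.3692, Φ⁻¹(0.058) = -1.5718
ln β = −½·[z(H)² − z(FA)²] = −0.5 × (0.1363 − 2.4706) = 1.16715

ln β = 1.167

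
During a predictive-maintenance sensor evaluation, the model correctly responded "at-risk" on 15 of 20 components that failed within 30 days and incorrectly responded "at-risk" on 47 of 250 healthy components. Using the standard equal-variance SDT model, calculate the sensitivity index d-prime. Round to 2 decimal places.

d-prime = 1.56

H = 15/20 = 0.7500
FA = 47/250 = 0.1880
Φ⁻¹(H) = 0.674
Φ⁻¹(FA) = -0.885
d' = z(H) − z(FA) = 0.674 − (-0.885) = 1.559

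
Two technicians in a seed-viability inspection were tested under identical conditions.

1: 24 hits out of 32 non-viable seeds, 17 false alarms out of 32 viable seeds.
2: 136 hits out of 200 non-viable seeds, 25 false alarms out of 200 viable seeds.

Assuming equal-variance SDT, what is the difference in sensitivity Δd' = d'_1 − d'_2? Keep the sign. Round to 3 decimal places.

Δd' = -1.022

1: z(0.7500) = 0.6745, z(0.5312) = 0.0783, d' = 0.5962
2: z(0.6800) = 0.4677, z(0.1250) = -1.1503, d' = 1.6180
Δd' = d'_1 − d'_2 = 0.5962 − 1.6180 = -1.0218
2 has the higher sensitivity.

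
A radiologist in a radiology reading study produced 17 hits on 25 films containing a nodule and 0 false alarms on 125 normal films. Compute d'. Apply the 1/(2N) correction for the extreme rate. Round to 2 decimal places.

d' = 3.12

The false-alarm rate is 0/125 = 0, so apply the 1/(2N) correction: FA → 1/(2·125) = 0.00400.
z(H) = z(0.68000) = 0.468
z(FA) = z(0.00400) = -2.652
d' = 0.468 − (-2.652) = 3.120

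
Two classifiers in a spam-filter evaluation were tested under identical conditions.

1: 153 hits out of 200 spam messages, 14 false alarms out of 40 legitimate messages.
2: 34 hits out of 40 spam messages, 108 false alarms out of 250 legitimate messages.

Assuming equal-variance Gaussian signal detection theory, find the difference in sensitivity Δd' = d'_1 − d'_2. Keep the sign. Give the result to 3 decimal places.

Δd' = -0.100

1: z(0.7650) = 0.7225, z(0.3500) = -0.3853, d' = 1.1078
2: z(0.8500) = 1.0364, z(0.4320) = -0.1713, d' = 1.2077
Δd' = d'_1 − d'_2 = 1.1078 − 1.2077 = -0.0999
2 has the higher sensitivity.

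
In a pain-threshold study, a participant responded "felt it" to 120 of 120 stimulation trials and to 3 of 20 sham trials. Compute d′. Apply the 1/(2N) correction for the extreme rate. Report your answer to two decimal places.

The hit rate is 120/120 = 1, so apply the 1/(2N) correction: H → 1 − 1/(2·120) = 0.99583.
z(H) = z(0.99583) = 2.638
z(FA) = z(0.15000) = -1.036
d' = 2.638 − (-1.036) = 3.674

d′ = 3.67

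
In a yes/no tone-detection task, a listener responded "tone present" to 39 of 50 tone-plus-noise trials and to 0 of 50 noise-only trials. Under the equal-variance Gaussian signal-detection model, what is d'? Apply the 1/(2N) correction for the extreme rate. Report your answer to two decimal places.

The false-alarm rate is 0/50 = 0, so apply the 1/(2N) correction: FA → 1/(2·50) = 0.01000.
z(H) = z(0.78000) = 0.772
z(FA) = z(0.01000) = -2.326
d' = 0.772 − (-2.326) = 3.098

d' = 3.10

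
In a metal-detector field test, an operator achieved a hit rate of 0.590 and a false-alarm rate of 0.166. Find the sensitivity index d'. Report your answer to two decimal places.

Φ⁻¹(0.590) = 0.228, Φ⁻¹(0.166) = -0.970
d' = z(H) − z(FA) = 0.228 − (-0.970) = 1.198

d' = 1.20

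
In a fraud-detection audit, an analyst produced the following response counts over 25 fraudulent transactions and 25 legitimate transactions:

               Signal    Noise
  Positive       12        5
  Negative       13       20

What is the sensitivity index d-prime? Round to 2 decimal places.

d-prime = 0.79

H = 12/25 = 0.4800
FA = 5/25 = 0.2000
z(0.4800) = -0.050, z(0.2000) = -0.842
d' = z(H) − z(FA) = -0.050 − (-0.842) = 0.792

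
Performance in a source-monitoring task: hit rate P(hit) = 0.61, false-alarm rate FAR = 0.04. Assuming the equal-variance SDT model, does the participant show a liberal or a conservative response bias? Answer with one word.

conservative

z(H) = 0.279, z(FA) = -1.751
c = −½·(z(H) + z(FA)) = 0.736
c > 0 → conservative criterion (biased toward responding “no”).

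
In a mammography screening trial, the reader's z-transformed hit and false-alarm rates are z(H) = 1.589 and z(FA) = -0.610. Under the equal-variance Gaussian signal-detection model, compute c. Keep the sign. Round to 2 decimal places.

c = −½·[z(H) + z(FA)] = −½·(1.589 + (-0.610)) = -0.4895

c = -0.49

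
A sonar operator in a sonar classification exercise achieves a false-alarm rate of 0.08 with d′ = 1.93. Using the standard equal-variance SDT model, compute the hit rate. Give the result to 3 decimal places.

hit rate = 0.700

z(false-alarm rate) = z(0.08) = -1.4051
z(H) = z(FA) + d' = -1.4051 + 1.93 = 0.5249
hit rate = Φ(0.5249) = 0.7002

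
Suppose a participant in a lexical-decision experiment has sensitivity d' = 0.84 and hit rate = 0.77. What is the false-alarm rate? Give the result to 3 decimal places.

false-alarm rate = 0.460

z(hit rate) = z(0.77) = 0.7388
z(FA) = z(H) − d' = 0.7388 − 0.84 = -0.1012
false-alarm rate = Φ(-0.1012) = 0.4597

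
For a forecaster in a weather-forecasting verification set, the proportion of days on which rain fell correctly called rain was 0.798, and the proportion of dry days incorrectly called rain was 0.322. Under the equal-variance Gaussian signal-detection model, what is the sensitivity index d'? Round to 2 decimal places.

d' = 1.30

z(H) = z(0.798) = 0.834
z(FA) = z(0.322) = -0.462
d' = z(H) − z(FA) = 0.834 − (-0.462) = 1.296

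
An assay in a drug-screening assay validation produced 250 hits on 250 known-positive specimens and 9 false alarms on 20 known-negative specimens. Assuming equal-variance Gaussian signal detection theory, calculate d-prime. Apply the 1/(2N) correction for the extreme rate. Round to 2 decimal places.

The hit rate is 250/250 = 1, so apply the 1/(2N) correction: H → 1 − 1/(2·250) = 0.99800.
z(H) = z(0.99800) = 2.878
z(FA) = z(0.45000) = -0.126
d' = 2.878 − (-0.126) = 3.004

d-prime = 3.00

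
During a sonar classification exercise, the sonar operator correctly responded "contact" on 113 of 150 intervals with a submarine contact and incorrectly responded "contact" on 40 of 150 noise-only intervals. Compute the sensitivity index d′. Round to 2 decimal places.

H = 113/150 = 0.7533
FA = 40/150 = 0.2667
z(H) = z(0.7533) = 0.6849
z(FA) = z(0.2667) = -0.6228
d' = z(H) − z(FA) = 0.6849 − (-0.6228) = 1.3077

d′ = 1.31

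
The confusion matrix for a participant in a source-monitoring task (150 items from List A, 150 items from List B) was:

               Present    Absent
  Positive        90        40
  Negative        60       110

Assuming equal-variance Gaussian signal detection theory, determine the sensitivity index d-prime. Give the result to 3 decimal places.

H = 90/150 = 0.6000
FA = 40/150 = 0.2667
z(H) = 0.2533
z(FA) = -0.6228
d' = z(H) − z(FA) = 0.2533 − (-0.6228) = 0.8761

d-prime = 0.876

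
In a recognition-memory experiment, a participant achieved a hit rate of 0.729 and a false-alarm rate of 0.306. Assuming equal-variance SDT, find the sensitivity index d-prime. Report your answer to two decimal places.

d-prime = 1.12

Φ⁻¹(H) = 0.610
Φ⁻¹(FA) = -0.507
d' = z(H) − z(FA) = 0.610 − (-0.507) = 1.117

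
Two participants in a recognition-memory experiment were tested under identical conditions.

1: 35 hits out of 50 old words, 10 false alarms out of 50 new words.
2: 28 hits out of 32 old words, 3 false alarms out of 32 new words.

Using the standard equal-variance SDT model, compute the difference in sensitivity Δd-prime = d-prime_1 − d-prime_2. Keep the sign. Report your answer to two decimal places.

Δd-prime = -1.10

1: z(0.7000) = 0.524, z(0.2000) = -0.842, d' = 1.366
2: z(0.8750) = 1.150, z(0.0938) = -1.318, d' = 2.468
Δd' = d'_1 − d'_2 = 1.366 − 2.468 = -1.102
2 has the higher sensitivity.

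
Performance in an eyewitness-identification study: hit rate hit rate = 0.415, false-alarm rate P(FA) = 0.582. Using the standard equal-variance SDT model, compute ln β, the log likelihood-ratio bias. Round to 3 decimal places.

ln β = -0.002

Φ⁻¹(H) = Φ⁻¹(0.415) = -0.2147
Φ⁻¹(FA) = Φ⁻¹(0.582) = 0.2070
ln β = −½·[z(H)² − z(FA)²] = −0.5 × (0.0461 − 0.0428) = -0.00165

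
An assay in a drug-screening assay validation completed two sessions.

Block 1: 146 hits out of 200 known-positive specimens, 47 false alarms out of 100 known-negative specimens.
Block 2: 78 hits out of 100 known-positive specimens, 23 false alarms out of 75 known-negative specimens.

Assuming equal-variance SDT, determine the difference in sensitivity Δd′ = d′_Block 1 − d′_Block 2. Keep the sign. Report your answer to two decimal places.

Δd′ = -0.59

Block 1: z(0.7300) = 0.613, z(0.4700) = -0.075, d' = 0.688
Block 2: z(0.7800) = 0.772, z(0.3067) = -0.505, d' = 1.277
Δd' = d'_Block 1 − d'_Block 2 = 0.688 − 1.277 = -0.589
Block 2 has the higher sensitivity.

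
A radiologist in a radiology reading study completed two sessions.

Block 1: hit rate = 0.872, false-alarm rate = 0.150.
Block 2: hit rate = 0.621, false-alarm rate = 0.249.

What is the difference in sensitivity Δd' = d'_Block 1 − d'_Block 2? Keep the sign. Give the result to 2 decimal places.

Δd' = 1.19

Block 1: z(0.872) = 1.136, z(0.150) = -1.036, d' = 2.172
Block 2: z(0.621) = 0.308, z(0.249) = -0.678, d' = 0.986
Δd' = d'_Block 1 − d'_Block 2 = 2.172 − 0.986 = 1.186
Block 1 has the higher sensitivity.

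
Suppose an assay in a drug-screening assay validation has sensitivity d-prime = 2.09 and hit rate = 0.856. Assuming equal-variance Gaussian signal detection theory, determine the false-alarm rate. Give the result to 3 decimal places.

z(hit rate) = z(0.856) = 1.0625
z(FA) = z(H) − d' = 1.0625 − 2.09 = -1.0275
false-alarm rate = Φ(-1.0275) = 0.1521

false-alarm rate = 0.152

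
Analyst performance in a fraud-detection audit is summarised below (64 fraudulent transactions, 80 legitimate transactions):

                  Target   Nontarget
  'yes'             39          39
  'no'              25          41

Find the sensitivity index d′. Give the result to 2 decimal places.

H = 39/64 = 0.6094
FA = 39/80 = 0.4875
z(H) = z(0.6094) = 0.2778
z(FA) = z(0.4875) = -0.0313
d' = z(H) − z(FA) = 0.2778 − (-0.0313) = 0.3091

d′ = 0.31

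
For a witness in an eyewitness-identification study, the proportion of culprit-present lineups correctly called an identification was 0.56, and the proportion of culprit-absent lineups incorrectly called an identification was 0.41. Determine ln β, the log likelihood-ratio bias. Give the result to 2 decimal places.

z(H) = 0.151
z(FA) = -0.228
ln β = −½·[z(H)² − z(FA)²] = −0.5 × (0.023 − 0.052) = 0.0145

ln β = 0.01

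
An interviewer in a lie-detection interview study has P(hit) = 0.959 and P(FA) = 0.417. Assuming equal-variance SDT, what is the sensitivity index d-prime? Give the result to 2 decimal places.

z(H) = z(0.959) = 1.7392
z(FA) = z(0.417) = -0.2096
d' = z(H) − z(FA) = 1.7392 − (-0.2096) = 1.9488

d-prime = 1.95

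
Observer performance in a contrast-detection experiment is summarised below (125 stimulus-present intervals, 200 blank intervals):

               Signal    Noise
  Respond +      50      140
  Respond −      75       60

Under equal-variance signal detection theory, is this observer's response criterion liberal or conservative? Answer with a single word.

z(H) = -0.253, z(FA) = 0.524
c = −½·(z(H) + z(FA)) = -0.1355
c < 0 → liberal criterion (biased toward responding “yes”).

liberal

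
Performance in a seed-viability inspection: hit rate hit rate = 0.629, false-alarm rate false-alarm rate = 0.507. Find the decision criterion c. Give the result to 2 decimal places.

Φ⁻¹(0.629) = 0.329, Φ⁻¹(0.507) = 0.018
c = −½·[z(H) + z(FA)] = −0.5 × (0.329 + 0.018) = -0.1735

c = -0.17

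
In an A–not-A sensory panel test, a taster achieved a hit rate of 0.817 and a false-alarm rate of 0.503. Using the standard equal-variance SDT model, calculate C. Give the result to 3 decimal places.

C = -0.456

Φ⁻¹(H) = Φ⁻¹(0.817) = 0.9040
Φ⁻¹(FA) = Φ⁻¹(0.503) = 0.0075
c = −½·[z(H) + z(FA)] = −0.5 × (0.9040 + 0.0075) = -0.45575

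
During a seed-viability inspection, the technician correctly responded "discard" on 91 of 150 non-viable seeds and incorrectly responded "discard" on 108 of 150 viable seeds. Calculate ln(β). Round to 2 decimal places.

ln β = 0.13

H = 91/150 = 0.6067
FA = 108/150 = 0.7200
z(H) = z(0.6067) = 0.271
z(FA) = z(0.7200) = 0.583
ln β = −½·[z(H)² − z(FA)²] = −0.5 × (0.073 − 0.340) = 0.1335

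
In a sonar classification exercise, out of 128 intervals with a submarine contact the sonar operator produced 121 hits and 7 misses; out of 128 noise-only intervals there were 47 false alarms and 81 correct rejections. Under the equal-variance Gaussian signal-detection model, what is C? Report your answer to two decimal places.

C = -0.63

H = 121/128 = 0.9453
FA = 47/128 = 0.3672
Φ⁻¹(H) = Φ⁻¹(0.9453) = 1.601
Φ⁻¹(FA) = Φ⁻¹(0.3672) = -0.339
c = −½·[z(H) + z(FA)] = −0.5 × (1.601 + (-0.339)) = -0.631
c < 0: the sonar operator has a liberal response bias.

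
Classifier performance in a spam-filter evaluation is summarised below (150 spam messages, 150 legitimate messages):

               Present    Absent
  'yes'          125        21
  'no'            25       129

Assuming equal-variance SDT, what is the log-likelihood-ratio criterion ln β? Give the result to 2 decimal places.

H = 125/150 = 0.8333
FA = 21/150 = 0.1400
z(0.8333) = 0.967, z(0.1400) = -1.080
ln β = −½·[z(H)² − z(FA)²] = −0.5 × (0.935 − 1.166) = 0.1155

ln β = 0.12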